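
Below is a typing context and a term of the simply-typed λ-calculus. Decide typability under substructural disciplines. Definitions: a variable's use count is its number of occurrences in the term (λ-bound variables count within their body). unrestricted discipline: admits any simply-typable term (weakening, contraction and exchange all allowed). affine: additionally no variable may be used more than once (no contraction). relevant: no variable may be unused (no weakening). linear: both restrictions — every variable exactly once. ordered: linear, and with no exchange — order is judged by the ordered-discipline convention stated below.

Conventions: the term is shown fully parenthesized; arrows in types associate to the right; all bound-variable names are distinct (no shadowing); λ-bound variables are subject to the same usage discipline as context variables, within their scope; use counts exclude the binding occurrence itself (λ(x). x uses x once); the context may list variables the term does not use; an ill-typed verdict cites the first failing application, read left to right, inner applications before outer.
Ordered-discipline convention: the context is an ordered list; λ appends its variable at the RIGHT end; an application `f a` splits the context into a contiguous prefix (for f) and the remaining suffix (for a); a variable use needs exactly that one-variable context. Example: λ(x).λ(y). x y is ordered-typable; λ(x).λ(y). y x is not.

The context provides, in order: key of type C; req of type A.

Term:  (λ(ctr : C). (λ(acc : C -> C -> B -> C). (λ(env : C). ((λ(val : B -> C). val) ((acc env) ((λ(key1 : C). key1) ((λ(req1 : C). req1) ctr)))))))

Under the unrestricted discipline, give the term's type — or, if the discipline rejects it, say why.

term : C -> (C -> C -> B -> C) -> C -> B -> C
counts: key ×0; req ×0; ctr (bound) ×1; acc (bound) ×1; env (bound) ×1; val (bound) ×1; key1 (bound) ×1; req1 (bound) ×1
use order (left to right): val, acc, env, key1, req1, ctr
typing: the term checks, with type C -> (C -> C -> B -> C) -> C -> B -> C
across the five disciplines: ordered ✗ | linear ✗ | affine ✓ | relevant ✗ | unrestricted ✓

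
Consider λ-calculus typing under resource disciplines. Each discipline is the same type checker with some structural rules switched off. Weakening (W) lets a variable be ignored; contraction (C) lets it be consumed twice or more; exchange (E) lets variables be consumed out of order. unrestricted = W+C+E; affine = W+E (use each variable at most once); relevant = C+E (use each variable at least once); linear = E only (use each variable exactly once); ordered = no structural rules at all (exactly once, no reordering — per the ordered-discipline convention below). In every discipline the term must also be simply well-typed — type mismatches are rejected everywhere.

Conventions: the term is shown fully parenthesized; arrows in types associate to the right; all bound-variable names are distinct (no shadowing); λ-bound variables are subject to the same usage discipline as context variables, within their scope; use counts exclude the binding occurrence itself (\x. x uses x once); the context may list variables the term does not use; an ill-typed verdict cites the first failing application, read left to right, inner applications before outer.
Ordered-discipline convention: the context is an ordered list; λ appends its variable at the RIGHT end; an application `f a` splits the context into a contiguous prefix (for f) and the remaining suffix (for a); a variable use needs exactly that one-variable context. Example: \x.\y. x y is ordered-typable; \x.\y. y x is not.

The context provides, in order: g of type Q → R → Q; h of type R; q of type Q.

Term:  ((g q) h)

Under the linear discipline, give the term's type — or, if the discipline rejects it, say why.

term : Q
counts: g ×1; h ×1; q ×1
uses in reading order: g, q, h
typing: ✓ — Q
summary: ordered ✗; linear ✓; affine ✓; relevant ✓; unrestricted ✓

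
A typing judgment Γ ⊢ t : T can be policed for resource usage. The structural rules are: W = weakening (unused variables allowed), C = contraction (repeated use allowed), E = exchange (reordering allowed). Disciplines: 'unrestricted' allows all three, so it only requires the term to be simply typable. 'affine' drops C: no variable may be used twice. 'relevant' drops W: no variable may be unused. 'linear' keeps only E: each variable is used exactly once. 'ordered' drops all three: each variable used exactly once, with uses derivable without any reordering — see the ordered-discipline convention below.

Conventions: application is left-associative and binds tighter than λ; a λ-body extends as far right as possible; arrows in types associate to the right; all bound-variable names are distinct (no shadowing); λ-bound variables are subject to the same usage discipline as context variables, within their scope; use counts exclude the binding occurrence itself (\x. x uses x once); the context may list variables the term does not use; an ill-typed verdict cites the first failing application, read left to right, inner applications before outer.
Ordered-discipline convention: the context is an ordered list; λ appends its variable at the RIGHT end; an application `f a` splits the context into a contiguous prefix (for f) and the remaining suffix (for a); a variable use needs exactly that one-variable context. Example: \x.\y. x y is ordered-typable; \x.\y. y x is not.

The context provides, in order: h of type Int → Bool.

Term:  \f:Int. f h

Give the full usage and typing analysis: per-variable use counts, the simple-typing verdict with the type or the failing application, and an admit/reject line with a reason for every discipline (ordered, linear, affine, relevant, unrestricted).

counts: h=1, f [bound]=1
use order (left to right): f, h
typing: ill-typed: applying a non-function (Int)
ordered: ✗ — not simply typable
linear: ✗ — fails simple typing
affine: ✗ — a type mismatch blocks all five
relevant: ✗ — the type mismatch rejects it
unrestricted: ✗ — not simply typable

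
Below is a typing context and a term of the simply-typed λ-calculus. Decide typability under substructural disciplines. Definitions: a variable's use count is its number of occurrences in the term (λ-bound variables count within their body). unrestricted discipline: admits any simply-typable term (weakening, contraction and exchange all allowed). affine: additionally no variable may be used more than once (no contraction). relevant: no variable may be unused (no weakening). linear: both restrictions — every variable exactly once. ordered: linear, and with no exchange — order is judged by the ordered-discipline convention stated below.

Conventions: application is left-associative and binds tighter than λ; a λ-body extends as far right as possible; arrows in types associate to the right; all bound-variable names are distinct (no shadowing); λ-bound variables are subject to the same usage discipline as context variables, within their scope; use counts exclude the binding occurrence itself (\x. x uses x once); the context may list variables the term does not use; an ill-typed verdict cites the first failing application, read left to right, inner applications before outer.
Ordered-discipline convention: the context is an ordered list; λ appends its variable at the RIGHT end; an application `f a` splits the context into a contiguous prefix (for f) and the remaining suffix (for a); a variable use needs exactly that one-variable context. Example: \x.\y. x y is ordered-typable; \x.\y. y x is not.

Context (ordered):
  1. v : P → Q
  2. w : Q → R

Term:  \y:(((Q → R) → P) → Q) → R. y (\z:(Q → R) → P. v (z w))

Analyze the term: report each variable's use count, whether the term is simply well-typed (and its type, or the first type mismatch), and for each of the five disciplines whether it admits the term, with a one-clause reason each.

usage: v: 1×, w: 1×, y (bound): 1×, z (bound): 1×
order of uses: y, v, z, w
typing: the term checks, with type ((((Q → R) → P) → Q) → R) → R
ordered: ✗ — use order y, v, z, w needs exchange
linear: ✓ — exactly-once usage across v, w, y, z
affine: ✓ — none of v, w, y, z used more than once
relevant: ✓ — every one of v, w, y, z appears
unrestricted: ✓ — well-typed at ((((Q → R) → P) → Q) → R) → R; no restrictions here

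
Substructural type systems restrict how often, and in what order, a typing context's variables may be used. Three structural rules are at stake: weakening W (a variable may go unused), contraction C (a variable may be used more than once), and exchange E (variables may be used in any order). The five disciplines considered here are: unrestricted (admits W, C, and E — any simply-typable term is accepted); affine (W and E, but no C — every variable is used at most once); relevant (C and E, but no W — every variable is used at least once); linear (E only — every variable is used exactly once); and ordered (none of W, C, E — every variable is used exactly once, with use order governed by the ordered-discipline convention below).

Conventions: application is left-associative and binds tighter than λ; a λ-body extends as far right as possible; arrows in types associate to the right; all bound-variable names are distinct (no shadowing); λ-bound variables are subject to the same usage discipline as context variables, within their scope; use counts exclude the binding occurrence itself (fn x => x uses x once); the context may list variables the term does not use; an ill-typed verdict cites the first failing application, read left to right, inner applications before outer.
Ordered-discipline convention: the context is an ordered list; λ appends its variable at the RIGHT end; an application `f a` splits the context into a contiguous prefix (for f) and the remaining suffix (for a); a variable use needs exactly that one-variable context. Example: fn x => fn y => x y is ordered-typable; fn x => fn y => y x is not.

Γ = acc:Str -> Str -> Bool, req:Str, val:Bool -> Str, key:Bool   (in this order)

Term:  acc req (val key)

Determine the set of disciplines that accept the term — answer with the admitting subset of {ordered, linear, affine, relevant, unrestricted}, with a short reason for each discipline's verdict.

admitting disciplines: ordered, linear, affine, relevant, unrestricted
usage: acc=1; req=1; val=1; key=1
left-to-right use order: acc, req, val, key
typing: well-typed at Bool
ordered ✓ (single-use (acc, req, val, key), ordered derivation ok)
linear ✓ (single use per variable (acc, req, val, key))
affine ✓ (at most one use each (acc, req, val, key))
relevant ✓ (at least one use each (acc, req, val, key))
unrestricted ✓ (typability at Bool is all that's needed)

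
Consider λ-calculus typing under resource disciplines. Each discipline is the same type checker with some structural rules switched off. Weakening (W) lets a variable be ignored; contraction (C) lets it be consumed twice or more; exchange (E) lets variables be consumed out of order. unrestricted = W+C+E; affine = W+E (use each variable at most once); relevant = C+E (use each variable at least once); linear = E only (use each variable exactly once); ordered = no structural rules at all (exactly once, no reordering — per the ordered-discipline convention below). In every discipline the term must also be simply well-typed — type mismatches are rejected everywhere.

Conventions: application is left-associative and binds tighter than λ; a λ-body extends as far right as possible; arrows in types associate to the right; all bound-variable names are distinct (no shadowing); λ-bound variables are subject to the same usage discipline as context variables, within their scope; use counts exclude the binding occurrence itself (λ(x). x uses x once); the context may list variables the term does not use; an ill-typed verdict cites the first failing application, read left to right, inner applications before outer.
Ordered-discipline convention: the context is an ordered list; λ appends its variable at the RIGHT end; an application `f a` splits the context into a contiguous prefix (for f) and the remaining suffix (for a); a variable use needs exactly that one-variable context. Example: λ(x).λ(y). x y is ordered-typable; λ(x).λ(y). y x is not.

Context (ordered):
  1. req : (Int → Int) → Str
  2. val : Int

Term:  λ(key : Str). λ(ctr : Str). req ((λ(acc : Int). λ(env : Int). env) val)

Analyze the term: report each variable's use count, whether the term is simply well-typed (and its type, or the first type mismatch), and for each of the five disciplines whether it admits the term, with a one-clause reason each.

usage: req ×1; val ×1; key [bound] ×0; ctr [bound] ×0; acc [bound] ×0; env [bound] ×1
use order (left to right): req, env, val
typing: well-typed — term : Str → Str → Str
ordered: ✗ — needs weakening: key, ctr, acc unused
linear: ✗ — needs weakening: key, ctr, acc unused
affine: ✓ — none of req, val, key, ctr, acc, env used more than once
relevant: ✗ — needs weakening: key, ctr, acc unused
unrestricted: ✓ — well-typed at Str → Str → Str; no restrictions here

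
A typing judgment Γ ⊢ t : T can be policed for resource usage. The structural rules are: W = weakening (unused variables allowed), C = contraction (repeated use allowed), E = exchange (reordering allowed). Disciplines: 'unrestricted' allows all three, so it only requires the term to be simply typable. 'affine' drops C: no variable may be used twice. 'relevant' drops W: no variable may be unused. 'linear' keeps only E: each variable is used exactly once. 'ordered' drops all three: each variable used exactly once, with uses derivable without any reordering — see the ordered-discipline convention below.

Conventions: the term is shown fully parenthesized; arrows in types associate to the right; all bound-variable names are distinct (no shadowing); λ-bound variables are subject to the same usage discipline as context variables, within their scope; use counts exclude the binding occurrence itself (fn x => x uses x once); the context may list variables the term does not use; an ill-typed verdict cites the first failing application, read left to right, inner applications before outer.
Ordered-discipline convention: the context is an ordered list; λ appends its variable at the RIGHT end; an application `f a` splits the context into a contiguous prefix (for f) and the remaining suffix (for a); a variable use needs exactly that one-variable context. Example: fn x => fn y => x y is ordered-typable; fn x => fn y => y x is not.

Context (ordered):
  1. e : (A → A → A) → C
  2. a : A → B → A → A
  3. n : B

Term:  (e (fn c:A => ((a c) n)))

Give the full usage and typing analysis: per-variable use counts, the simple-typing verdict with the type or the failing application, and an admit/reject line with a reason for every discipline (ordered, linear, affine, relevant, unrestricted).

variable uses: e: 1×; a: 1×; n: 1×; c [bound]: 1×
order of uses: e, a, c, n
typing: the term checks, with type C
ordered: ✗, no ordered split (uses run e, a, c, n)
linear: ✓, single use per variable (e, a, n, c)
affine: ✓, e, a, n, c: no repeats, contraction unneeded
relevant: ✓, none of e, a, n, c goes unused
unrestricted: ✓, type-checks (C) and nothing is barred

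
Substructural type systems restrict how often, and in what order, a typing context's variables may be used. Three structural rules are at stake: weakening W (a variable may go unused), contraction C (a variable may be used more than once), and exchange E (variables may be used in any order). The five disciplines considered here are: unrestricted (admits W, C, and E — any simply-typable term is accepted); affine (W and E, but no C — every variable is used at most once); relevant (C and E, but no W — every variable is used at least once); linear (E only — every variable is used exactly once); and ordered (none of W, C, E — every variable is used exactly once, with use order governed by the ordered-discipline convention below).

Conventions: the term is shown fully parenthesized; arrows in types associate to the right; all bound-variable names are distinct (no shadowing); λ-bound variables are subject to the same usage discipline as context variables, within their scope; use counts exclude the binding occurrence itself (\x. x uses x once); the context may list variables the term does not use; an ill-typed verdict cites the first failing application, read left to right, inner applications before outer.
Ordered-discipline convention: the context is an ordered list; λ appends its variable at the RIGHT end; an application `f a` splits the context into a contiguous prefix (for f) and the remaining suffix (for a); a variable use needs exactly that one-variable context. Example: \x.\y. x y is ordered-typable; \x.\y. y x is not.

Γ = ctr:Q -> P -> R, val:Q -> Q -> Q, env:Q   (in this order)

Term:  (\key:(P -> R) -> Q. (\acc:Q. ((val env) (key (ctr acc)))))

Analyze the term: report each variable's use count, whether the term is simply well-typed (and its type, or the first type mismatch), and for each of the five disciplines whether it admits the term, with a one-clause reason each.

variable uses: ctr: 1; val: 1; env: 1; key (bound): 1; acc (bound): 1
use order (left to right): val, env, key, ctr, acc
typing: ✓ — ((P -> R) -> Q) -> Q -> Q
ordered ✗ (no ordered split (uses run val, env, key, ctr, acc))
linear ✓ (exactly-once usage across ctr, val, env, key, acc)
affine ✓ (at most one use each (ctr, val, env, key, acc))
relevant ✓ (every one of ctr, val, env, key, acc appears)
unrestricted ✓ (simply typable at ((P -> R) -> Q) -> Q -> Q; W, C, E all held)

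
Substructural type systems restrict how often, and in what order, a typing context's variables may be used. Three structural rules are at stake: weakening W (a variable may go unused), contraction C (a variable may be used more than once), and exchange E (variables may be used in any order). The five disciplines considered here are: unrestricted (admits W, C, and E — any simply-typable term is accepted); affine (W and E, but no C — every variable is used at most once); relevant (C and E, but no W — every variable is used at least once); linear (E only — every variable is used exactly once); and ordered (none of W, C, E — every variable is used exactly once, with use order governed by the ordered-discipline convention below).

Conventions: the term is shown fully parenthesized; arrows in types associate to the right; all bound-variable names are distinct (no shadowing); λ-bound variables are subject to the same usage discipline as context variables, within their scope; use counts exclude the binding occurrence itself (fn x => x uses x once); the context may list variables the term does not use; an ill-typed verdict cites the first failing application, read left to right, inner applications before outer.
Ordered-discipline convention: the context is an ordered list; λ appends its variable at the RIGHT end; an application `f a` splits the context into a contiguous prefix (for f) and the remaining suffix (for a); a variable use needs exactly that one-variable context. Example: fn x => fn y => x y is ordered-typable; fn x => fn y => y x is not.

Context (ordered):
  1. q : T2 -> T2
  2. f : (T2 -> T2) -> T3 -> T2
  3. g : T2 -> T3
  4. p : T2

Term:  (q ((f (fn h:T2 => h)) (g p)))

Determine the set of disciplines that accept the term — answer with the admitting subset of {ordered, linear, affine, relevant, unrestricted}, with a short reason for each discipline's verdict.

accepted by: ordered, linear, affine, relevant, unrestricted
usage: q: 1, f: 1, g: 1, p: 1, h (bound): 1
left-to-right use order: q, f, h, g, p
typing: well-typed at T2
ordered: ✓ — q, f, g, p, h: once each, no exchange needed
linear: ✓ — each of q, f, g, p, h used exactly once
affine: ✓ — none of q, f, g, p, h used more than once
relevant: ✓ — q, f, g, p, h: all used, weakening unneeded
unrestricted: ✓ — type-checks (T2) and nothing is barred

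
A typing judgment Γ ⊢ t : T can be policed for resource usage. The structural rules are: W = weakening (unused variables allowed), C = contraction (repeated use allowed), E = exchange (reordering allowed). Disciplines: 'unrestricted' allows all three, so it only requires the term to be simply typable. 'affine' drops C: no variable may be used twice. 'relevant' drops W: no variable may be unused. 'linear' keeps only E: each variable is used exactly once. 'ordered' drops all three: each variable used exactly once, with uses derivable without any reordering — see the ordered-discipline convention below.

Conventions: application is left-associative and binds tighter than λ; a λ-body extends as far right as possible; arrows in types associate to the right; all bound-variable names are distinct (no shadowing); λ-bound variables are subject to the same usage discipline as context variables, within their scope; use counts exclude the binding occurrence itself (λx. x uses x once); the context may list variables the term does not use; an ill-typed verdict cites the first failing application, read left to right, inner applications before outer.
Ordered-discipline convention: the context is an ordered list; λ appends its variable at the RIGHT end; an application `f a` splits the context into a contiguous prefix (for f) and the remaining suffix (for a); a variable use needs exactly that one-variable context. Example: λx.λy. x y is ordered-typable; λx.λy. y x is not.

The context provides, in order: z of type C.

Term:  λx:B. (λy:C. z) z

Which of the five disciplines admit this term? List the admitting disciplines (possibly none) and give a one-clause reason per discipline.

admitted by: unrestricted
variable uses: z: 2; x [bound]: 0; y [bound]: 0
order of uses: z, z
typing: well-typed at B -> C
ordered ✗ (repeated use of z ×2; x, y left unused)
linear ✗ (repeated use of z ×2; x, y left unused)
affine ✗ (repeated use of z ×2)
relevant ✗ (x, y left unused)
unrestricted ✓ (type-checks (B -> C) and nothing is barred)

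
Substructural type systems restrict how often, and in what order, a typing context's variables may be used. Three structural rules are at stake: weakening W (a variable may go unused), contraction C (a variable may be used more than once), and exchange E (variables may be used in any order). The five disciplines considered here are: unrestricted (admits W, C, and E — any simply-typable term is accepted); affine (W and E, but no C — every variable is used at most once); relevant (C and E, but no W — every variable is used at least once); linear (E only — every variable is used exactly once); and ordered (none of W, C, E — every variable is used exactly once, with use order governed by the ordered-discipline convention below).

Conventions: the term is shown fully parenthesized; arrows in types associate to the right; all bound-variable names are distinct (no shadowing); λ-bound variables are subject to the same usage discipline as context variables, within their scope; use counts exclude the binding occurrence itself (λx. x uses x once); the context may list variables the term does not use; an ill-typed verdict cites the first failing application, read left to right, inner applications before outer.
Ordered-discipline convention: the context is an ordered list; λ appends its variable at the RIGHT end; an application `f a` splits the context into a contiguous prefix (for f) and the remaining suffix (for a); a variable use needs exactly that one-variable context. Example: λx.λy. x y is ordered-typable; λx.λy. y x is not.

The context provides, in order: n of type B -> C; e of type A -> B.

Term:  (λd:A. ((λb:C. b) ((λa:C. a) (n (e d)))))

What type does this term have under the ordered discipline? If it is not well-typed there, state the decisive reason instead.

term : A -> C
use counts: n=1, e=1, d (λ-bound)=1, b (λ-bound)=1, a (λ-bound)=1
left-to-right use order: b, a, n, e, d
typing: the term checks, with type A -> C
across the five disciplines: ordered ✓; linear ✓; affine ✓; relevant ✓; unrestricted ✓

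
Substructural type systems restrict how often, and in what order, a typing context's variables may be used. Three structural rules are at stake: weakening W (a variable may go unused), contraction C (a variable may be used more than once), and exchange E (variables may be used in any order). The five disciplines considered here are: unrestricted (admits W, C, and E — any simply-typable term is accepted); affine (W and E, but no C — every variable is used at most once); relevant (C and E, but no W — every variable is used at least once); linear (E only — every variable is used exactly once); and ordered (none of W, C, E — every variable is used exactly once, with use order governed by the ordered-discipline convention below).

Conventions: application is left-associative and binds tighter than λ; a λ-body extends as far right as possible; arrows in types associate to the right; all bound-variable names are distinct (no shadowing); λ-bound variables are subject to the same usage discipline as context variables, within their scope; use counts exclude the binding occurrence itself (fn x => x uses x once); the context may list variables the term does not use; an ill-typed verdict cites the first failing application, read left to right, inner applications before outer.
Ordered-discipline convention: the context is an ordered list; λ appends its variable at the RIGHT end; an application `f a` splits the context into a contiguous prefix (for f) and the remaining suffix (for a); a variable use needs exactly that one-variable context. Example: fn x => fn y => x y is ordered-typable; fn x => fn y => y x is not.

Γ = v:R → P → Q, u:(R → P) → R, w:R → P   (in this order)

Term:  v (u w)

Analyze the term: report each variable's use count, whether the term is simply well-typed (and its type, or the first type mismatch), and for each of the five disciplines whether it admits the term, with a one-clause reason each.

usage: v=1; u=1; w=1
order of uses: v, u, w
typing: ✓ — P → Q
ordered: ✓, single-use (v, u, w), ordered derivation ok
linear: ✓, exactly-once usage across v, u, w
affine: ✓, no duplicate uses among v, u, w
relevant: ✓, v, u, w: all used, weakening unneeded
unrestricted: ✓, type-checks (P → Q) and nothing is barred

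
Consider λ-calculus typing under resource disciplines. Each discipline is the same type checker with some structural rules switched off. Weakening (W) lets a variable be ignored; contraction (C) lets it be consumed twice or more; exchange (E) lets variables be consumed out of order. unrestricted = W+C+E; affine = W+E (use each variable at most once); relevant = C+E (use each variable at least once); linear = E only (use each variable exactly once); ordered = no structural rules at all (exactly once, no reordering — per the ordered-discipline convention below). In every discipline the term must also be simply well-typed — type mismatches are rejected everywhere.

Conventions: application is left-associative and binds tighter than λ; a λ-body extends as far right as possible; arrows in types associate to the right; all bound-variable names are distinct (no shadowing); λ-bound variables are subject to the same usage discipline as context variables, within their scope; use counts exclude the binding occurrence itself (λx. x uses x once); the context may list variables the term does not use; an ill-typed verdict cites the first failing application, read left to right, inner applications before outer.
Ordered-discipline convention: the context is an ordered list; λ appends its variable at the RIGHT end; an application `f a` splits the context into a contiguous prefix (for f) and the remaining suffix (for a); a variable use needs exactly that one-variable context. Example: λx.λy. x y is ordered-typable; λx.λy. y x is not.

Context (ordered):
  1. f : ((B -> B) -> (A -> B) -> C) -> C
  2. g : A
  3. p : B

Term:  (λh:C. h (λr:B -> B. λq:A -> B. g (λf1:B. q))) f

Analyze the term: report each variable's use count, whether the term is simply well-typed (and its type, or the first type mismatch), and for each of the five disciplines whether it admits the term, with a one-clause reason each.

usage: f: 1×; g: 1×; p: 0×; h (λ-bound): 1×; r (λ-bound): 0×; q (λ-bound): 1×; f1 (λ-bound): 0×
uses in reading order: h, g, q, f
typing: ill-typed: non-function type A applied to an argument
ordered: ✗ — not simply typable
linear: ✗ — fails simple typing
affine: ✗ — a type mismatch blocks all five
relevant: ✗ — the type mismatch rejects it
unrestricted: ✗ — not simply typable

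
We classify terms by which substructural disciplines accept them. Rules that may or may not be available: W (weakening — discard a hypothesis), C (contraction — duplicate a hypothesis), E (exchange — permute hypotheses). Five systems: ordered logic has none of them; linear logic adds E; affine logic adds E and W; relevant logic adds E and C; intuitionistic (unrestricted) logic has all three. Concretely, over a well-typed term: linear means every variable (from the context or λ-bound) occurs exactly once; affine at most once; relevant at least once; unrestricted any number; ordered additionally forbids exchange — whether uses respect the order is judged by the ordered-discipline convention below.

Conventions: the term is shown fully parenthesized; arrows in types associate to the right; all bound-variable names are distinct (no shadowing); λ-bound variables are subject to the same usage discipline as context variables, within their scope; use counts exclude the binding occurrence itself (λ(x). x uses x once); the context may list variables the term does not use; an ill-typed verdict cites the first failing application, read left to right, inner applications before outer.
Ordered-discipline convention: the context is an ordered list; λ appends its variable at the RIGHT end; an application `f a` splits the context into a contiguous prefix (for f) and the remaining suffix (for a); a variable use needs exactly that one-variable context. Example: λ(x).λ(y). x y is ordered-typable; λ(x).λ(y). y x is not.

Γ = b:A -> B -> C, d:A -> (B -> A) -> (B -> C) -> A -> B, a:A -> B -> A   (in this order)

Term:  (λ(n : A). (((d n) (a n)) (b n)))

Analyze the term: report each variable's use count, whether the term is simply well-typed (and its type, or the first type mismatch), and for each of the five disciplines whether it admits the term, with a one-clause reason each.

use counts: b ×1, d ×1, a ×1, n (bound) ×3
uses in reading order: d, n, a, n, b, n
typing: well-typed — term : A -> A -> B
ordered: ✗, repeated use of n ×3
linear: ✗, repeated use of n ×3
affine: ✗, repeated use of n ×3
relevant: ✓, b, d, a, n: all used, weakening unneeded
unrestricted: ✓, type-checks (A -> A -> B) and nothing is barred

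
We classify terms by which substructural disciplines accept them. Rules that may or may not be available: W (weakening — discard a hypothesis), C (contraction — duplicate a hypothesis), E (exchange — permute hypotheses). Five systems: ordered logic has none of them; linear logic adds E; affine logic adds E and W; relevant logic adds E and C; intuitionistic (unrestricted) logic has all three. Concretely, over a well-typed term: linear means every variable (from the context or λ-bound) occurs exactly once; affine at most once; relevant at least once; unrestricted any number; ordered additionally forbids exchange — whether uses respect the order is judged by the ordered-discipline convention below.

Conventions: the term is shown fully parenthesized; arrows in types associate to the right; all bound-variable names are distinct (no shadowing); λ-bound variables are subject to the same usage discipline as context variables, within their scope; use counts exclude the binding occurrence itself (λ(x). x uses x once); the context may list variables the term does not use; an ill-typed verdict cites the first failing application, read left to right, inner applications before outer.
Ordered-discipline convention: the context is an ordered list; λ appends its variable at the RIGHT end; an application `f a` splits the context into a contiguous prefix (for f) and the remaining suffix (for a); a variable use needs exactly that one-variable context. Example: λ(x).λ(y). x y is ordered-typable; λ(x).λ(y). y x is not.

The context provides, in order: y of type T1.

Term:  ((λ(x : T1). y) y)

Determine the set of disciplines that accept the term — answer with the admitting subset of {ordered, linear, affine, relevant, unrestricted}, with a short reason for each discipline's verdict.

accepted by: unrestricted
variable uses: y=2; x (bound)=0
order of uses: y, y
typing: well-typed at T1
ordered: ✗, y ×2 used more than once (contraction); unused: x — weakening required
linear: ✗, y ×2 used more than once (contraction); unused: x — weakening required
affine: ✗, y ×2 used more than once (contraction)
relevant: ✗, unused: x — weakening required
unrestricted: ✓, typability at T1 is all that's needed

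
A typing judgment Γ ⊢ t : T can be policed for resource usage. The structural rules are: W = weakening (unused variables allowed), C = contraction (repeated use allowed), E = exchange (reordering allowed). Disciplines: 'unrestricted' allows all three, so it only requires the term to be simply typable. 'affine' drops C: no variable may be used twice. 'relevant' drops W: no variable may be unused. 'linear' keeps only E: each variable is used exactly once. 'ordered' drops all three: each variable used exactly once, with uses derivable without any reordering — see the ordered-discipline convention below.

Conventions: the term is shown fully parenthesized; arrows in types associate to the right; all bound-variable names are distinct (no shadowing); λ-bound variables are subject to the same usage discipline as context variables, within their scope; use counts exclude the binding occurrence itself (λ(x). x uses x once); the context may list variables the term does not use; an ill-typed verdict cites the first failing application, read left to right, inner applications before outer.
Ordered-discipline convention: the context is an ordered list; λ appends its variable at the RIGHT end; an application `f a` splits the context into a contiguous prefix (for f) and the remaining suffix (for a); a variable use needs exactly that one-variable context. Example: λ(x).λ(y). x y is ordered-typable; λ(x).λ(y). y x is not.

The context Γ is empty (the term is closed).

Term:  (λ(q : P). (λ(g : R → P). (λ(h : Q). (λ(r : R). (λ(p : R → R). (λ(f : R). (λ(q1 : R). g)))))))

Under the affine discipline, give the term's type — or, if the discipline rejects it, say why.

term : P → (R → P) → Q → R → (R → R) → R → R → R → P
variable uses: q (λ-bound)=0; g (λ-bound)=1; h (λ-bound)=0; r (λ-bound)=0; p (λ-bound)=0; f (λ-bound)=0; q1 (λ-bound)=0
order of uses: g
typing: well-typed — term : P → (R → P) → Q → R → (R → R) → R → R → R → P
all disciplines: ordered ✗ | linear ✗ | affine ✓ | relevant ✗ | unrestricted ✓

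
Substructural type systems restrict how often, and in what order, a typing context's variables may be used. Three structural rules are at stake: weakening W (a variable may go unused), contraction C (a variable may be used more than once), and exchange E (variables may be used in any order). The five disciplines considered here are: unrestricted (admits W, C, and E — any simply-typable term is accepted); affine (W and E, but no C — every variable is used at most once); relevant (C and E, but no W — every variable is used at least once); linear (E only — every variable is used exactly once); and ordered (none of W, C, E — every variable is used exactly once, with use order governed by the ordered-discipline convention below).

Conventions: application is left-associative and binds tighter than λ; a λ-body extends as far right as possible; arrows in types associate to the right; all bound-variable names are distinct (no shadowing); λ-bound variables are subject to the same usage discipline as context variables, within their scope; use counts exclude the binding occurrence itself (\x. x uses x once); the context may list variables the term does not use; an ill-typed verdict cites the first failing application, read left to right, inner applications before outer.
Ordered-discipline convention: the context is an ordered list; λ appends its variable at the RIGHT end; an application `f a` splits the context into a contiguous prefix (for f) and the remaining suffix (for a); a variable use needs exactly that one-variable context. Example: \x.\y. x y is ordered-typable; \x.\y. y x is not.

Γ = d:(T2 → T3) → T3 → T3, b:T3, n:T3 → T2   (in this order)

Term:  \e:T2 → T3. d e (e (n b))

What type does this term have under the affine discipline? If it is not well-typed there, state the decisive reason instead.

not well-typed under affine — uses contraction: e ×2
use counts: d: 1, b: 1, n: 1, e [bound]: 2
use order (left to right): d, e, e, n, b
typing: the term checks, with type (T2 → T3) → T3
across the five disciplines: ordered ✗ | linear ✗ | affine ✗ | relevant ✓ | unrestricted ✓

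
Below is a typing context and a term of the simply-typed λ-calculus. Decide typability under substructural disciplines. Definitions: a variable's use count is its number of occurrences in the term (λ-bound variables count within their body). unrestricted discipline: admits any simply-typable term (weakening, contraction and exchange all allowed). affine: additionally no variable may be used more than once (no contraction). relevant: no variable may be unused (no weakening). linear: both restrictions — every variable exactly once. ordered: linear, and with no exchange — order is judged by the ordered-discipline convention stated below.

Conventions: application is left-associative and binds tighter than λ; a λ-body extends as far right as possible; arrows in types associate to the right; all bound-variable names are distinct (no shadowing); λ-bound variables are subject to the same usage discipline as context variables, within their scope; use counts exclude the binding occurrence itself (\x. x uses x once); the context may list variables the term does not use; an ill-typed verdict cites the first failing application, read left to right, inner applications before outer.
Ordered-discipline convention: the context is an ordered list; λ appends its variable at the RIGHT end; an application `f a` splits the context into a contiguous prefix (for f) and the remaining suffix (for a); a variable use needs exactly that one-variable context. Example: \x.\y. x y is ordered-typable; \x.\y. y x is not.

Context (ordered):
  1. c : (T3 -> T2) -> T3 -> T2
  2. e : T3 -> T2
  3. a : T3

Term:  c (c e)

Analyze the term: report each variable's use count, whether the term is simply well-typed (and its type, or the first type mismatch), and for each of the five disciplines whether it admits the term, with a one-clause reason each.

counts: c=2; e=1; a=0
order of uses: c, c, e
typing: well-typed — term : T3 -> T2
ordered: ✗, uses contraction: c ×2; a left unused
linear: ✗, uses contraction: c ×2; a left unused
affine: ✗, uses contraction: c ×2
relevant: ✗, a left unused
unrestricted: ✓, typability at T3 -> T2 is all that's needed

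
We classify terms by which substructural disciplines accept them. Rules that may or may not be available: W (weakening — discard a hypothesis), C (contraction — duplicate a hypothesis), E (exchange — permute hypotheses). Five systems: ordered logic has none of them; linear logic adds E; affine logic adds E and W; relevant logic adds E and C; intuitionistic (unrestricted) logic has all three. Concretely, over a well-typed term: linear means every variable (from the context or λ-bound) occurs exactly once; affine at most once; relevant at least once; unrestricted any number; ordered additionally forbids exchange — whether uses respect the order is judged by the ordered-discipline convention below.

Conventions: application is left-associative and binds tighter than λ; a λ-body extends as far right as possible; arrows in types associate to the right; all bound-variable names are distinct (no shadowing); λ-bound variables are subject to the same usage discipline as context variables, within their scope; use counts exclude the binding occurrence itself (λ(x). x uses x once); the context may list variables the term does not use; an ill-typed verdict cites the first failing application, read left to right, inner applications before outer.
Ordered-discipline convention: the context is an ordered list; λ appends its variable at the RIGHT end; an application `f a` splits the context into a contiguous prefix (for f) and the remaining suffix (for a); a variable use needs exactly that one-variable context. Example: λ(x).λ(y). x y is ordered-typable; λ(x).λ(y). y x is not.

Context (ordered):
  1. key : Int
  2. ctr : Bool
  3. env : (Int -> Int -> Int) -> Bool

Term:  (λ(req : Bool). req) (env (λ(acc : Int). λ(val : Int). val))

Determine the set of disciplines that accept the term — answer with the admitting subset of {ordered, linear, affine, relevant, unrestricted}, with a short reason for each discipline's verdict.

admitted by: affine, unrestricted
use counts: key=0; ctr=0; env=1; req (λ-bound)=1; acc (λ-bound)=0; val (λ-bound)=1
left-to-right use order: req, env, val
typing: ✓ — Bool
ordered: ✗, unused: key, ctr, acc — weakening required
linear: ✗, unused: key, ctr, acc — weakening required
affine: ✓, none of key, ctr, env, req, acc, val used more than once
relevant: ✗, unused: key, ctr, acc — weakening required
unrestricted: ✓, simply typable at Bool; W, C, E all held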